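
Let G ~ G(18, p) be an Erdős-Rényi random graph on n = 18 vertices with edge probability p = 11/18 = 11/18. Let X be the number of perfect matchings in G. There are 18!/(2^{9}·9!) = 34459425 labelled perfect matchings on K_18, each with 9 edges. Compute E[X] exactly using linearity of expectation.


K_18 has 18!/(2^{9}·9!) = 34459425 labelled perfect matchings.
For each such perfect matching H, let X_H = 1 if all 9 edges of H are present in G. Then P[X_H = 1] = p^{9} = (11/18)^{9} = 2357947691/198359290368.
Summing the indicators: E[X] = Σ_H E[X_H] = 34459425 · p^{9} = 34459425 · 2357947691/198359290368 = 1003129896443675/2448880128.
Numerically: E[X] ≈ 4.0963e+05.

E[X] = 34459425 · (11/18)^{9} = 1003129896443675/2448880128 ≈ 4.0963e+05.


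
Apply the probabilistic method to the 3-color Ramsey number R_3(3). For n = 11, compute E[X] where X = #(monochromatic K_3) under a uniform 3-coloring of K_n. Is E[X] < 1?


E[X] = C(11, 3) · 3^{1 − 3} = 165 · 3^{−2} = 165/9.
As a reduced fraction: E[X] = 55/3 ≈ 18.3333333.
Is E[X] < 1? NO.
Since E[X] ≥ 1, the first-moment bound is inconclusive at n = 11; it does NOT by itself certify R_3(3) > 11.

E[X] = 55/3 ≈ 18.3333333; E[X] ≥ 1; first-moment method inconclusive here.


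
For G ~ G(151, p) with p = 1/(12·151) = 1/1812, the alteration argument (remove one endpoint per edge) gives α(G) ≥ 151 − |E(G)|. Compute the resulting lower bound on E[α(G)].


E[|E(G)|] = C(151, 2)·p = 11325 · (1/1812) = 25/4.
E[α(G)] ≥ n − E[|E(G)|] = 151 − 25/4 = 579/4.
Numerically: ≈ 144.750000.
(This is only a lower bound; the true E[α(G)] may be larger.)

E[α(G)] ≥ 579/4 ≈ 144.750000.


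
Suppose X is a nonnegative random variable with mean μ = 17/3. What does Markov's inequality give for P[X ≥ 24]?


μ = E[X] = 17/3, a = 24.
Markov: P[X ≥ 24] ≤ μ/a = (17/3)/24 = 17/72.
Numerically: ≈ 0.236.
(Since a = 24 > μ = 5.667, the bound 17/72 is < 1 and informative.)

P[X ≥ 24] ≤ 17/72 ≈ 0.236.


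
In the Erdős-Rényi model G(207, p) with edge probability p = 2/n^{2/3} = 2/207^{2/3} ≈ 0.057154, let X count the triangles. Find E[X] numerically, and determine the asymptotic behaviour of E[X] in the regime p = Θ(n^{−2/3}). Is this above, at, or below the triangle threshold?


Number of potential triangles: C(207, 3) = 1456935.
Each occurs with probability p³ ≈ (0.057154)³ ≈ 1.8670214e-04.
By linearity: E[X] = C(207, 3)·p³ ≈ 1456935 · 1.8670214e-04 ≈ 272.01288.
Since α = 2/3 < 1, p = c/n^{2/3} ≫ 1/n is above the triangle threshold p ~ 1/n. Asymptotically E[X] ~ (c³/6)·n^{3(1−α)} = (2³/6)·n^{1} → ∞; triangles are abundant w.h.p.

E[X] ≈ 272.01288; in regime p = Θ(1/n^{2/3}) E[X] diverges (above the triangle threshold p ~ 1/n).


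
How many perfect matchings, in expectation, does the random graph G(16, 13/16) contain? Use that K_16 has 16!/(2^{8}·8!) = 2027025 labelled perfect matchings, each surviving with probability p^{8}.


K_16 has 16!/(2^{8}·8!) = 2027025 labelled perfect matchings.
For each such perfect matching H, let X_H = 1 if all 8 edges of H are present in G. Then P[X_H = 1] = p^{8} = (13/16)^{8} = 815730721/4294967296.
Summing the indicators: E[X] = Σ_H E[X_H] = 2027025 · p^{8} = 2027025 · 815730721/4294967296 = 1653506564735025/4294967296.
Numerically: E[X] ≈ 3.85e+05.

E[X] = 2027025 · (13/16)^{8} = 1653506564735025/4294967296 ≈ 3.85e+05.


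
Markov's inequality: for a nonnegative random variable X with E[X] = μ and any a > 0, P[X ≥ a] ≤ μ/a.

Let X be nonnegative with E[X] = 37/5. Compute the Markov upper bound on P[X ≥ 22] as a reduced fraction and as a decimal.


μ = E[X] = 37/5, a = 22.
Markov: P[X ≥ 22] ≤ μ/a = (37/5)/22 = 37/110.
Numerically: ≈ 0.336.
(Since a = 22 > μ = 7.400, the bound 37/110 is < 1 and informative.)

P[X ≥ 22] ≤ 37/110 ≈ 0.336.


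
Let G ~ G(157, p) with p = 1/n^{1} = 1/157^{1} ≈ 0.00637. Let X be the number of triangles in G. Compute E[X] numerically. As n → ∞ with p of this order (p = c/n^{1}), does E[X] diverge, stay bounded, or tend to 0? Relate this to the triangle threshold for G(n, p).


Number of potential triangles: C(157, 3) = 632710.
Each occurs with probability p³ ≈ (0.00637)³ ≈ 2.58405e-07.
By linearity: E[X] = C(157, 3)·p³ ≈ 632710 · 2.58405e-07 ≈ 0.163.
Here α = 1, so p = 1/n is exactly at the triangle threshold p ~ 1/n. Asymptotically E[X] → c³/6 = 1³/6 = 1/6 ≈ 0.167, a bounded constant. In this regime the triangle count is asymptotically Poisson(c³/6).

E[X] ≈ 0.163; in regime p = Θ(1/n^{1}) E[X] stays bounded (at the triangle threshold p ~ 1/n).


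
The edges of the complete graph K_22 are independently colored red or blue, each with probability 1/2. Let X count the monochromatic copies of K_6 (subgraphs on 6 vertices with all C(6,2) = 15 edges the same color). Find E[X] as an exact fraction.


Let X = Σ_S X_S over the C(22, 6) = 74613 subsets S of size 6, where X_S = 1 if the K_6 on S is monochromatic.
For a fixed S, the K_6 on S has C(6, 2) = 15 edges. P[all 15 edges red] = (1/2)^15, and likewise for blue, so P[monochromatic] = 2·(1/2)^15 = 2^{1 − 15} = 1/16384.
By linearity: E[X] = C(22, 6) · 2^{1 − 15} = 74613 · 1/16384 = 74613/16384.
Numerically: E[X] ≈ 4.554016.

E[X] = C(22,6)·2^(1−C(6,2)) = 74613/16384 ≈ 4.554016.


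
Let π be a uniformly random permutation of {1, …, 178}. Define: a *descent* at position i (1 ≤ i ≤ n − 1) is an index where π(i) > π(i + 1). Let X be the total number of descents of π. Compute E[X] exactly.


Write X = Σ X_I over i = 1, …, 177, with X_I the indicator of one descent.
There are 177 indicators.
For each fixed i, the pair (π(i), π(i+1)) is a uniformly random ordered pair of distinct values from {1, …, 178}; by symmetry P[π(i) > π(i+1)] = 1/2.
By linearity: E[X] = 177 · (1/2) = (178 − 1) · (1/2) = 177/2 ≈ 88.500000.

E[X] = 177/2 = 88.500000.


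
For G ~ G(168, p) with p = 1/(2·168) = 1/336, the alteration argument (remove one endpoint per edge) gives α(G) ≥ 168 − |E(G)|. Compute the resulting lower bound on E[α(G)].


E[|E(G)|] = C(168, 2)·p = 14028 · (1/336) = 167/4.
E[α(G)] ≥ n − E[|E(G)|] = 168 − 167/4 = 505/4.
Numerically: ≈ 126.250000.
(This is only a lower bound; the true E[α(G)] may be larger.)

E[α(G)] ≥ 505/4 ≈ 126.250000.


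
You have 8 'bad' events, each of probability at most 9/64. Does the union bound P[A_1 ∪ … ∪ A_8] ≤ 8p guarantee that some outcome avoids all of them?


Union bound: P[∪_{i=1}^{8} A_i] ≤ Σ_i P[A_i] ≤ 8·p = 8·(9/64) = 9/8.
Numerically: 9/8 ≈ 1.125000.
Is 9/8 < 1? NO.
Since the bound 9/8 is ≥ 1, the union bound is uninformative here; it does NOT by itself certify existence.

8·p = 9/8 ≈ 1.125000; existence NOT certified by the union bound.


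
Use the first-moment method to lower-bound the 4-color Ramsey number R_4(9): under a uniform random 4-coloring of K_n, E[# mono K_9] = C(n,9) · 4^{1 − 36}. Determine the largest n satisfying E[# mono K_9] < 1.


We need C(n, 9) · 4^{1 − 36} < 1, i.e. C(n, 9) < 4^{36 − 1} = 1180591620717411303424.
Check values of n near the boundary:
  n = 910: C(910, 9) = 1133378248346922788210; 1133378248346922788210 < 1180591620717411303424? YES
  n = 911: C(911, 9) = 1144686900492291197405; 1144686900492291197405 < 1180591620717411303424? YES
  n = 912: C(912, 9) = 1156095740032081475120; 1156095740032081475120 < 1180591620717411303424? YES
  n = 913: C(913, 9) = 1167605542753639808390; 1167605542753639808390 < 1180591620717411303424? YES
  n = 914: C(914, 9) = 1179217089587653905932; 1179217089587653905932 < 1180591620717411303424? YES
  n = 915: C(915, 9) = 1190931166636537885130; 1190931166636537885130 < 1180591620717411303424? NO
  n = 916: C(916, 9) = 1202748565202942340440; 1202748565202942340440 < 1180591620717411303424? NO
The largest n with C(n, 9) < 1180591620717411303424 is n = 914 (where E[X] = 294804272396913476483/295147905179352825856 ≈ 0.9988357). Hence R_4(9) > 914, i.e. R_4(9) ≥ 915.

Largest n = 914; hence R_4(9) > 914.


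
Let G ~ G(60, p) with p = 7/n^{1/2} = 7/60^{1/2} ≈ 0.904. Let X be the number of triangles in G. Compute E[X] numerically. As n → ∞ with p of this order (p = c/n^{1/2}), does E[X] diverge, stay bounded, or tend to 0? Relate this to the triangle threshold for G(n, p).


Number of potential triangles: C(60, 3) = 34220.
Each occurs with probability p³ ≈ (0.904)³ ≈ 7.38018e-01.
By linearity: E[X] = C(60, 3)·p³ ≈ 34220 · 7.38018e-01 ≈ 25254.993.
Since α = 1/2 < 1, p = c/n^{1/2} ≫ 1/n is above the triangle threshold p ~ 1/n. Asymptotically E[X] ~ (c³/6)·n^{3(1−α)} = (7³/6)·n^{1.5} → ∞; triangles are abundant w.h.p.

E[X] ≈ 25254.993; in regime p = Θ(1/n^{1/2}) E[X] diverges (above the triangle threshold p ~ 1/n).


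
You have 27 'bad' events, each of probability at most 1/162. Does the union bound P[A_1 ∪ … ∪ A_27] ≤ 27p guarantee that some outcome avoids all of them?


Union bound: P[∪_{i=1}^{27} A_i] ≤ Σ_i P[A_i] ≤ 27·p = 27·(1/162) = 1/6.
Numerically: 1/6 ≈ 0.166667.
Is 1/6 < 1? YES.
Since P[∪ A_i] ≤ 1/6 < 1, the complement has P[∩ A_i^c] ≥ 1 − 1/6 = 5/6 > 0, so some outcome avoids every A_i.

27·p = 1/6 ≈ 0.166667; existence CERTIFIED by the union bound.


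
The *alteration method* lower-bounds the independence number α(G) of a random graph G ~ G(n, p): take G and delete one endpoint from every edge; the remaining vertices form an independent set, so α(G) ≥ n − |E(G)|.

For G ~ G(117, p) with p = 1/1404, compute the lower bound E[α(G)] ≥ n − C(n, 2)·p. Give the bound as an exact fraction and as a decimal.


E[|E(G)|] = C(117, 2)·p = 6786 · (1/1404) = 29/6.
E[α(G)] ≥ n − E[|E(G)|] = 117 − 29/6 = 673/6.
Numerically: ≈ 112.166667.
(This is only a lower bound; the true E[α(G)] may be larger.)

E[α(G)] ≥ 673/6 ≈ 112.166667.


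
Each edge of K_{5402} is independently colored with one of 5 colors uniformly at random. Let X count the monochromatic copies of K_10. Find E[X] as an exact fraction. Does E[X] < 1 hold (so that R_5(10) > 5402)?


E[X] = C(5402, 10) · 5^{1 − 45} = 5783128765113072203495407534935 · 5^{−44} = 5783128765113072203495407534935/5684341886080801486968994140625.
As a reduced fraction: E[X] = 1156625753022614440699081506987/1136868377216160297393798828125 ≈ 1.017379.
Is E[X] < 1? NO.
Since E[X] ≥ 1, the first-moment bound is inconclusive at n = 5402; it does NOT by itself certify R_5(10) > 5402.

E[X] = 1156625753022614440699081506987/1136868377216160297393798828125 ≈ 1.017379; E[X] ≥ 1; first-moment method inconclusive here.


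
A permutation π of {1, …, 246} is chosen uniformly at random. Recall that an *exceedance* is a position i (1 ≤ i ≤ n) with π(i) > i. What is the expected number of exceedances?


Write X = Σ_{i=1}^{246} X_i, where X_i = 1_{π(i) > i}.
For each fixed i, π(i) is uniform over {1, …, 246} (marginal of a uniform permutation), so P[π(i) > i] = (n − i)/n. Summing: Σ_{i=1}^{246} (n − i)/n = (0 + 1 + … + 245)/246 = 246(246 − 1)/(2·246) = (246 − 1)/2.
Hence E[X] = Σ_{i=1}^{246} (246 − i)/246 = 245/2 ≈ 122.500000.

E[X] = 245/2 = 122.500000.


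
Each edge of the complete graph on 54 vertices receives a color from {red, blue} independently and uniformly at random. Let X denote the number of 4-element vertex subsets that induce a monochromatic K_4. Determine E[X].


Let X = Σ_S X_S over the C(54, 4) = 316251 subsets S of size 4, where X_S = 1 if the K_4 on S is monochromatic.
For a fixed S, the K_4 on S has C(4, 2) = 6 edges. P[all 6 edges red] = (1/2)^6, and likewise for blue, so P[monochromatic] = 2·(1/2)^6 = 2^{1 − 6} = 1/32.
By linearity: E[X] = C(54, 4) · 2^{1 − 6} = 316251 · 1/32 = 316251/32.
Numerically: E[X] ≈ 9882.844.

E[X] = C(54,4)·2^(1−C(4,2)) = 316251/32 ≈ 9882.844.


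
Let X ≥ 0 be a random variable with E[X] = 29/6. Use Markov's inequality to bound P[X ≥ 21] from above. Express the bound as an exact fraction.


μ = E[X] = 29/6, a = 21.
Markov: P[X ≥ 21] ≤ μ/a = (29/6)/21 = 29/126.
Numerically: ≈ 0.230159.
(Since a = 21 > μ = 4.833333, the bound 29/126 is < 1 and informative.)

P[X ≥ 21] ≤ 29/126 ≈ 0.230159.


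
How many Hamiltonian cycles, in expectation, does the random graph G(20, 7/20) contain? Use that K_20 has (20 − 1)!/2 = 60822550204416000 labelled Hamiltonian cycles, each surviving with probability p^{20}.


K_20 has (20 − 1)!/2 = 60822550204416000 labelled Hamiltonian cycles.
For each such Hamiltonian cycle H, let X_H = 1 if all 20 edges of H are present in G. Then P[X_H = 1] = p^{20} = (7/20)^{20} = 79792266297612001/104857600000000000000000000.
By linearity: E[X] = Σ_H E[X_H] = 60822550204416000 · p^{20} = 60822550204416000 · 79792266297612001/104857600000000000000000000 = 1184855742873690605203907421/25600000000000000000.
Numerically: E[X] ≈ 4.63e+07.

E[X] = 60822550204416000 · (7/20)^{20} = 1184855742873690605203907421/25600000000000000000 ≈ 4.63e+07.


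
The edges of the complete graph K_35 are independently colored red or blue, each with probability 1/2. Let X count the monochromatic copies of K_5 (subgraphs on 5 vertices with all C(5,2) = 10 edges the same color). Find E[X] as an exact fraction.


Let X = Σ_S X_S over the C(35, 5) = 324632 subsets S of size 5, where X_S = 1 if the K_5 on S is monochromatic.
For a fixed S, the K_5 on S has C(5, 2) = 10 edges. P[all 10 edges red] = (1/2)^10, and likewise for blue, so P[monochromatic] = 2·(1/2)^10 = 2^{1 − 10} = 1/512.
By linearity: E[X] = C(35, 5) · 2^{1 − 10} = 324632 · 1/512 = 40579/64.
Numerically: E[X] ≈ 634.046875.

E[X] = C(35,5)·2^(1−C(5,2)) = 40579/64 ≈ 634.046875.


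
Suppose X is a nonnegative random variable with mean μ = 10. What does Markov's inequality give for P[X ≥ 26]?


μ = E[X] = 10, a = 26.
Markov: P[X ≥ 26] ≤ μ/a = (10)/26 = 5/13.
Numerically: ≈ 0.385.
(Since a = 26 > μ = 10.000, the bound 5/13 is < 1 and informative.)

P[X ≥ 26] ≤ 5/13 ≈ 0.385.


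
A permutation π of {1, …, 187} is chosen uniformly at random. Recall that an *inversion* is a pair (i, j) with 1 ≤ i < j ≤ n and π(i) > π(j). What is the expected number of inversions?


Write X = Σ X_I over the C(187, 2) = 17391 pairs i < j, with X_I the indicator of one inversion.
There are 17391 indicators.
For each fixed pair i < j, the values π(i) and π(j) are two distinct elements of {1, …, 187} in uniformly random order; by symmetry P[π(i) > π(j)] = 1/2.
By linearity: E[X] = 17391 · (1/2) = C(187, 2) · (1/2) = 17391/2 = 17391/2 ≈ 8695.50000.

E[X] = 17391/2 = 8695.50000.


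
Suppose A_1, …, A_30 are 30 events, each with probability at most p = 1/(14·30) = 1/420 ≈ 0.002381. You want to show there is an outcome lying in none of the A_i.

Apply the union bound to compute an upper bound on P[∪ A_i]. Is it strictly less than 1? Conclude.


Union bound: P[∪_{i=1}^{30} A_i] ≤ Σ_i P[A_i] ≤ 30·p = 30·(1/420) = 1/14.
Numerically: 1/14 ≈ 0.071429.
Is 1/14 < 1? YES.
Since P[∪ A_i] ≤ 1/14 < 1, the complement has P[∩ A_i^c] ≥ 1 − 1/14 = 13/14 > 0, so some outcome avoids every A_i.

30·p = 1/14 ≈ 0.071429; existence CERTIFIED by the union bound.


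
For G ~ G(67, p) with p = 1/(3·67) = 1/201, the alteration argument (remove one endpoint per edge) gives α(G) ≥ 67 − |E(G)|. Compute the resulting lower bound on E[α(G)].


E[|E(G)|] = C(67, 2)·p = 2211 · (1/201) = 11.
E[α(G)] ≥ n − E[|E(G)|] = 67 − 11 = 56.
Numerically: ≈ 56.000.
(This is only a lower bound; the true E[α(G)] may be larger.)

E[α(G)] ≥ 56 ≈ 56.000.


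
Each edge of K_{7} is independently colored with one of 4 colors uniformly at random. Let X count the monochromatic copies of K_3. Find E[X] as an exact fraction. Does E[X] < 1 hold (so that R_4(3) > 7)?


E[X] = C(7, 3) · 4^{1 − 3} = 35 · 4^{−2} = 35/16.
As a reduced fraction: E[X] = 35/16 ≈ 2.187500.
Is E[X] < 1? NO.
Since E[X] ≥ 1, the first-moment bound is inconclusive at n = 7; it does NOT by itself certify R_4(3) > 7.

E[X] = 35/16 ≈ 2.187500; E[X] ≥ 1; first-moment method inconclusive here.


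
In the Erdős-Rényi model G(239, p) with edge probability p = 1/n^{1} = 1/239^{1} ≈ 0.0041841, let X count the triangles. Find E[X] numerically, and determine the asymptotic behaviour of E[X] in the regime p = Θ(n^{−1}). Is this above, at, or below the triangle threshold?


Number of potential triangles: C(239, 3) = 2246839.
Each occurs with probability p³ ≈ (0.0041841)³ ≈ 7.32497754e-08.
By linearity: E[X] = C(239, 3)·p³ ≈ 2246839 · 7.32497754e-08 ≈ 0.164580.
Here α = 1, so p = 1/n is exactly at the triangle threshold p ~ 1/n. Asymptotically E[X] → c³/6 = 1³/6 = 1/6 ≈ 0.166667, a bounded constant. In this regime the triangle count is asymptotically Poisson(c³/6).

E[X] ≈ 0.164580; in regime p = Θ(1/n^{1}) E[X] stays bounded (at the triangle threshold p ~ 1/n).


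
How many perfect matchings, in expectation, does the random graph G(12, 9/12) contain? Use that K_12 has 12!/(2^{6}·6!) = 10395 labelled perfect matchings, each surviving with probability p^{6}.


K_12 has 12!/(2^{6}·6!) = 10395 labelled perfect matchings.
For each such perfect matching H, let X_H = 1 if all 6 edges of H are present in G. Then P[X_H = 1] = p^{6} = (3/4)^{6} = 729/4096.
Summing the indicators: E[X] = Σ_H E[X_H] = 10395 · p^{6} = 10395 · 729/4096 = 7577955/4096.
Numerically: E[X] ≈ 1850.09.

E[X] = 10395 · (3/4)^{6} = 7577955/4096 ≈ 1850.09.


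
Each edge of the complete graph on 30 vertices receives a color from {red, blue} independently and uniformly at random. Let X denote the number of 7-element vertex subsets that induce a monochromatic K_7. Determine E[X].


Let X = Σ_S X_S over the C(30, 7) = 2035800 subsets S of size 7, where X_S = 1 if the K_7 on S is monochromatic.
For a fixed S, the K_7 on S has C(7, 2) = 21 edges. P[all 21 edges red] = (1/2)^21, and likewise for blue, so P[monochromatic] = 2·(1/2)^21 = 2^{1 − 21} = 1/1048576.
By linearity of expectation: E[X] = C(30, 7) · 2^{1 − 21} = 2035800 · 1/1048576 = 254475/131072.
Numerically: E[X] ≈ 1.94149.

E[X] = C(30,7)·2^(1−C(7,2)) = 254475/131072 ≈ 1.94149.


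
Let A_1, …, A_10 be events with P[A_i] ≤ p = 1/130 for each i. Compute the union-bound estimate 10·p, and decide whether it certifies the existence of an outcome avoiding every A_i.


Union bound: P[∪_{i=1}^{10} A_i] ≤ Σ_i P[A_i] ≤ 10·p = 10·(1/130) = 1/13.
Numerically: 1/13 ≈ 0.077.
Is 1/13 < 1? YES.
Since P[∪ A_i] ≤ 1/13 < 1, the complement has P[∩ A_i^c] ≥ 1 − 1/13 = 12/13 > 0, so some outcome avoids every A_i.

10·p = 1/13 ≈ 0.077; existence CERTIFIED by the union bound.


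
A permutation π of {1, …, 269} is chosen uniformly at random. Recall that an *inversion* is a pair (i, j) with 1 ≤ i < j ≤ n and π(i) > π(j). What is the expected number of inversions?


Write X = Σ X_I over the C(269, 2) = 36046 pairs i < j, with X_I the indicator of one inversion.
There are 36046 indicators.
For each fixed pair i < j, the values π(i) and π(j) are two distinct elements of {1, …, 269} in uniformly random order; by symmetry P[π(i) > π(j)] = 1/2.
By linearity: E[X] = 36046 · (1/2) = C(269, 2) · (1/2) = 36046/2 = 18023 ≈ 18023.000.

E[X] = 18023 = 18023.000.


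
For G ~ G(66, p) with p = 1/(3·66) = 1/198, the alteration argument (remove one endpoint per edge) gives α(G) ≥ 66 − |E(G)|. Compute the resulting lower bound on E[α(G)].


E[|E(G)|] = C(66, 2)·p = 2145 · (1/198) = 65/6.
E[α(G)] ≥ n − E[|E(G)|] = 66 − 65/6 = 331/6.
Numerically: ≈ 55.16667.
(This is only a lower bound; the true E[α(G)] may be larger.)

E[α(G)] ≥ 331/6 ≈ 55.16667.


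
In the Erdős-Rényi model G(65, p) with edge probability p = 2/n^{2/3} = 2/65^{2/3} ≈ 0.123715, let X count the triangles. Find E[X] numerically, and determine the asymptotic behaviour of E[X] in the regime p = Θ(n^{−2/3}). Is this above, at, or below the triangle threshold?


Number of potential triangles: C(65, 3) = 43680.
Each occurs with probability p³ ≈ (0.123715)³ ≈ 1.89349112e-03.
By linearity: E[X] = C(65, 3)·p³ ≈ 43680 · 1.89349112e-03 ≈ 82.707692.
Since α = 2/3 < 1, p = c/n^{2/3} ≫ 1/n is above the triangle threshold p ~ 1/n. Asymptotically E[X] ~ (c³/6)·n^{3(1−α)} = (2³/6)·n^{1} → ∞; triangles are abundant w.h.p.

E[X] ≈ 82.707692; in regime p = Θ(1/n^{2/3}) E[X] diverges (above the triangle threshold p ~ 1/n).


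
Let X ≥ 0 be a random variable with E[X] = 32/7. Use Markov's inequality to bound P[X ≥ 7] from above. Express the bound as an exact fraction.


μ = E[X] = 32/7, a = 7.
Markov: P[X ≥ 7] ≤ μ/a = (32/7)/7 = 32/49.
Numerically: ≈ 0.653.
(Since a = 7 > μ = 4.571, the bound 32/49 is < 1 and informative.)

P[X ≥ 7] ≤ 32/49 ≈ 0.653.


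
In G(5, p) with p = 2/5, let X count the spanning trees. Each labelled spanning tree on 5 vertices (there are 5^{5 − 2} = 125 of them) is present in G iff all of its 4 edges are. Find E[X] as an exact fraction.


K_5 has 5^{5 − 2} = 125 labelled spanning trees.
For each such spanning tree H, let X_H = 1 if all 4 edges of H are present in G. Then P[X_H = 1] = p^{4} = (2/5)^{4} = 16/625.
Summing the indicators: E[X] = Σ_H E[X_H] = 125 · p^{4} = 125 · 16/625 = 16/5.
Numerically: E[X] ≈ 3.2.

E[X] = 125 · (2/5)^{4} = 16/5 ≈ 3.2.


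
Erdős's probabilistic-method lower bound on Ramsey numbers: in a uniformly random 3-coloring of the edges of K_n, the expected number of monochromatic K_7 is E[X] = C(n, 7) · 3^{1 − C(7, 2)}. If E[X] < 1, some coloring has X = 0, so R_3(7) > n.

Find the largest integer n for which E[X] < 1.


We need C(n, 7) · 3^{1 − 21} < 1, i.e. C(n, 7) < 3^{21 − 1} = 3486784401.
Check values of n near the boundary:
  n = 79: C(79, 7) = 2898753715; 2898753715 < 3486784401? YES
  n = 80: C(80, 7) = 3176716400; 3176716400 < 3486784401? YES
  n = 81: C(81, 7) = 3477216600; 3477216600 < 3486784401? YES
  n = 82: C(82, 7) = 3801756816; 3801756816 < 3486784401? NO
  n = 83: C(83, 7) = 4151918628; 4151918628 < 3486784401? NO
The largest n with C(n, 7) < 3486784401 is n = 81 (where E[X] = 42928600/43046721 ≈ 0.997256). Hence R_3(7) > 81, i.e. R_3(7) ≥ 82.

Largest n = 81; hence R_3(7) > 81.


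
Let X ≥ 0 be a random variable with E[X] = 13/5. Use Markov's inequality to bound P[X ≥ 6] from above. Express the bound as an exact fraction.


μ = E[X] = 13/5, a = 6.
Markov: P[X ≥ 6] ≤ μ/a = (13/5)/6 = 13/30.
Numerically: ≈ 0.4333.
(Since a = 6 > μ = 2.6000, the bound 13/30 is < 1 and informative.)

P[X ≥ 6] ≤ 13/30 ≈ 0.4333.


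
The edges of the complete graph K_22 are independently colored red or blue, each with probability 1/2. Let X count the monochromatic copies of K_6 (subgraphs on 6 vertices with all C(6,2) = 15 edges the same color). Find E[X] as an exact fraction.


Let X = Σ_S X_S over the C(22, 6) = 74613 subsets S of size 6, where X_S = 1 if the K_6 on S is monochromatic.
For a fixed S, the K_6 on S has C(6, 2) = 15 edges. P[all 15 edges red] = (1/2)^15, and likewise for blue, so P[monochromatic] = 2·(1/2)^15 = 2^{1 − 15} = 1/16384.
Summing: E[X] = C(22, 6) · 2^{1 − 15} = 74613 · 1/16384 = 74613/16384.
Numerically: E[X] ≈ 4.554.

E[X] = C(22,6)·2^(1−C(6,2)) = 74613/16384 ≈ 4.554.


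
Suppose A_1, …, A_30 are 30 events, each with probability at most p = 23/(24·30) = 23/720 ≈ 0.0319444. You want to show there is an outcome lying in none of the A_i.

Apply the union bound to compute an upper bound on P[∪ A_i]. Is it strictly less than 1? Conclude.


Union bound: P[∪_{i=1}^{30} A_i] ≤ Σ_i P[A_i] ≤ 30·p = 30·(23/720) = 23/24.
Numerically: 23/24 ≈ 0.9583333.
Is 23/24 < 1? YES.
Since P[∪ A_i] ≤ 23/24 < 1, the complement has P[∩ A_i^c] ≥ 1 − 23/24 = 1/24 > 0, so some outcome avoids every A_i.

30·p = 23/24 ≈ 0.9583333; existence CERTIFIED by the union bound.


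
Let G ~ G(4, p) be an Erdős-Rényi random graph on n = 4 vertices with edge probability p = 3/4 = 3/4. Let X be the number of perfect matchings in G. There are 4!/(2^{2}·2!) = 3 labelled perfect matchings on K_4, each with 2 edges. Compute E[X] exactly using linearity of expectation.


K_4 has 4!/(2^{2}·2!) = 3 labelled perfect matchings.
For each such perfect matching H, let X_H = 1 if all 2 edges of H are present in G. Then P[X_H = 1] = p^{2} = (3/4)^{2} = 9/16.
By linearity: E[X] = Σ_H E[X_H] = 3 · p^{2} = 3 · 9/16 = 27/16.
Numerically: E[X] ≈ 1.6875.

E[X] = 3 · (3/4)^{2} = 27/16 ≈ 1.6875.


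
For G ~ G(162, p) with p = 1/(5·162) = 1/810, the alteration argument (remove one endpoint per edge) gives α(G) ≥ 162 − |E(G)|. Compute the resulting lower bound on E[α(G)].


E[|E(G)|] = C(162, 2)·p = 13041 · (1/810) = 161/10.
E[α(G)] ≥ n − E[|E(G)|] = 162 − 161/10 = 1459/10.
Numerically: ≈ 145.900000.
(This is only a lower bound; the true E[α(G)] may be larger.)

E[α(G)] ≥ 1459/10 ≈ 145.900000.


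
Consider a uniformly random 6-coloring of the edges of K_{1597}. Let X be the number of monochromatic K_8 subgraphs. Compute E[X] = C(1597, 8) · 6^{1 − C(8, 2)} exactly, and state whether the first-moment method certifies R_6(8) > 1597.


E[X] = C(1597, 8) · 6^{1 − 28} = 1031080153060953275445 · 6^{−27} = 1031080153060953275445/1023490369077469249536.
As a reduced fraction: E[X] = 38188153817072343535/37907050706572935168 ≈ 1.007.
Is E[X] < 1? NO.
Since E[X] ≥ 1, the first-moment bound is inconclusive at n = 1597; it does NOT by itself certify R_6(8) > 1597.

E[X] = 38188153817072343535/37907050706572935168 ≈ 1.007; E[X] ≥ 1; first-moment method inconclusive here.


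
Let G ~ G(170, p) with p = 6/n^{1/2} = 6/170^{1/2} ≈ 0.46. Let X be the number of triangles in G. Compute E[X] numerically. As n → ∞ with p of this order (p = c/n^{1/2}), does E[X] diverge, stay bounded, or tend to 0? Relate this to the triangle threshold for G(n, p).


Number of potential triangles: C(170, 3) = 804440.
Each occurs with probability p³ ≈ (0.46)³ ≈ 9.74497e-02.
By linearity: E[X] = C(170, 3)·p³ ≈ 804440 · 9.74497e-02 ≈ 78392.412.
Since α = 1/2 < 1, p = c/n^{1/2} ≫ 1/n is above the triangle threshold p ~ 1/n. Asymptotically E[X] ~ (c³/6)·n^{3(1−α)} = (6³/6)·n^{1.5} → ∞; triangles are abundant w.h.p.

E[X] ≈ 78392.412; in regime p = Θ(1/n^{1/2}) E[X] diverges (above the triangle threshold p ~ 1/n).


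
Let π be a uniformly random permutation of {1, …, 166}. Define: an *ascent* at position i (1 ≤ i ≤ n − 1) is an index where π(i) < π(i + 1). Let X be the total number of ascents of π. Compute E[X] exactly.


Write X = Σ X_I over i = 1, …, 165, with X_I the indicator of one ascent.
There are 165 indicators.
For each fixed i, the pair (π(i), π(i+1)) is a uniformly random ordered pair of distinct values from {1, …, 166}; by symmetry P[π(i) < π(i+1)] = 1/2.
By linearity: E[X] = 165 · (1/2) = (166 − 1) · (1/2) = 165/2 ≈ 82.50000.

E[X] = 165/2 = 82.50000.


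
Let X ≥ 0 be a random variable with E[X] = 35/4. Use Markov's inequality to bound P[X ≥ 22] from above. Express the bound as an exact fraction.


μ = E[X] = 35/4, a = 22.
Markov: P[X ≥ 22] ≤ μ/a = (35/4)/22 = 35/88.
Numerically: ≈ 0.3977.
(Since a = 22 > μ = 8.7500, the bound 35/88 is < 1 and informative.)

P[X ≥ 22] ≤ 35/88 ≈ 0.3977.


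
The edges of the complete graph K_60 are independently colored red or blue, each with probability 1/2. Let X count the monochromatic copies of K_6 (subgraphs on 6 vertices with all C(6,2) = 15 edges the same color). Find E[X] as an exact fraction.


Let X = Σ_S X_S over the C(60, 6) = 50063860 subsets S of size 6, where X_S = 1 if the K_6 on S is monochromatic.
For a fixed S, the K_6 on S has C(6, 2) = 15 edges. P[all 15 edges red] = (1/2)^15, and likewise for blue, so P[monochromatic] = 2·(1/2)^15 = 2^{1 − 15} = 1/16384.
By linearity of expectation: E[X] = C(60, 6) · 2^{1 − 15} = 50063860 · 1/16384 = 12515965/4096.
Numerically: E[X] ≈ 3055.656.

E[X] = C(60,6)·2^(1−C(6,2)) = 12515965/4096 ≈ 3055.656.


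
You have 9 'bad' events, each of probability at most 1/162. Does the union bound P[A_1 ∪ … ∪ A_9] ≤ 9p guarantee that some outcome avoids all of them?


Union bound: P[∪_{i=1}^{9} A_i] ≤ Σ_i P[A_i] ≤ 9·p = 9·(1/162) = 1/18.
Numerically: 1/18 ≈ 0.05556.
Is 1/18 < 1? YES.
Since P[∪ A_i] ≤ 1/18 < 1, the complement has P[∩ A_i^c] ≥ 1 − 1/18 = 17/18 > 0, so some outcome avoids every A_i.

9·p = 1/18 ≈ 0.05556; existence CERTIFIED by the union bound.


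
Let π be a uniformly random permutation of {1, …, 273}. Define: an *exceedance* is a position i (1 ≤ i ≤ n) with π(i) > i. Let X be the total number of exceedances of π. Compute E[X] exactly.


Write X = Σ_{i=1}^{273} X_i, where X_i = 1_{π(i) > i}.
For each fixed i, π(i) is uniform over {1, …, 273} (marginal of a uniform permutation), so P[π(i) > i] = (n − i)/n. Summing: Σ_{i=1}^{273} (n − i)/n = (0 + 1 + … + 272)/273 = 273(273 − 1)/(2·273) = (273 − 1)/2.
Hence E[X] = Σ_{i=1}^{273} (273 − i)/273 = 136 ≈ 136.00000.

E[X] = 136 = 136.00000.


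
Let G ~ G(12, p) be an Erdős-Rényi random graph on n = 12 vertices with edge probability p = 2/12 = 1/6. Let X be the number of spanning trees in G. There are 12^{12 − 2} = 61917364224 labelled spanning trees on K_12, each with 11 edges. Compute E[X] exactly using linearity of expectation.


K_12 has 12^{12 − 2} = 61917364224 labelled spanning trees.
For each such spanning tree H, let X_H = 1 if all 11 edges of H are present in G. Then P[X_H = 1] = p^{11} = (1/6)^{11} = 1/362797056.
Summing the indicators: E[X] = Σ_H E[X_H] = 61917364224 · p^{11} = 61917364224 · 1/362797056 = 512/3.
Numerically: E[X] ≈ 170.7.

E[X] = 61917364224 · (1/6)^{11} = 512/3 ≈ 170.7.


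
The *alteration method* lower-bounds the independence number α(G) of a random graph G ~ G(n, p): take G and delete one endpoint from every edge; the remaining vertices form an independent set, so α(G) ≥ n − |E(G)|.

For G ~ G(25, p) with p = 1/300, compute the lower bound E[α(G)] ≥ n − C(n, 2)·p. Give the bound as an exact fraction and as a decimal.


E[|E(G)|] = C(25, 2)·p = 300 · (1/300) = 1.
E[α(G)] ≥ n − E[|E(G)|] = 25 − 1 = 24.
Numerically: ≈ 24.0000.
(This is only a lower bound; the true E[α(G)] may be larger.)

E[α(G)] ≥ 24 ≈ 24.0000.


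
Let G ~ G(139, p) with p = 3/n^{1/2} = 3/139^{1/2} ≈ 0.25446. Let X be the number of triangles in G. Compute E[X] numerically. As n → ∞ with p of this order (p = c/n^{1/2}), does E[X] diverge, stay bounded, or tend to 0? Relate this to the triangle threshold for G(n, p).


Number of potential triangles: C(139, 3) = 437989.
Each occurs with probability p³ ≈ (0.25446)³ ≈ 1.6475612e-02.
By linearity: E[X] = C(139, 3)·p³ ≈ 437989 · 1.6475612e-02 ≈ 7216.13696.
Since α = 1/2 < 1, p = c/n^{1/2} ≫ 1/n is above the triangle threshold p ~ 1/n. Asymptotically E[X] ~ (c³/6)·n^{3(1−α)} = (3³/6)·n^{1.5} → ∞; triangles are abundant w.h.p.

E[X] ≈ 7216.13696; in regime p = Θ(1/n^{1/2}) E[X] diverges (above the triangle threshold p ~ 1/n).


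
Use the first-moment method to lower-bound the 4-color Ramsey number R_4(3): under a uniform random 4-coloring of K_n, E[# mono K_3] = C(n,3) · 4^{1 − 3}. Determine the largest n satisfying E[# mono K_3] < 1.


We need C(n, 3) · 4^{1 − 3} < 1, i.e. C(n, 3) < 4^{3 − 1} = 16.
Check values of n near the boundary:
  n = 3: C(3, 3) = 1; 1 < 16? YES
  n = 4: C(4, 3) = 4; 4 < 16? YES
  n = 5: C(5, 3) = 10; 10 < 16? YES
  n = 6: C(6, 3) = 20; 20 < 16? NO
  n = 7: C(7, 3) = 35; 35 < 16? NO
The largest n with C(n, 3) < 16 is n = 5 (where E[X] = 5/8 ≈ 0.6250000). Hence R_4(3) > 5, i.e. R_4(3) ≥ 6.

Largest n = 5; hence R_4(3) > 5.


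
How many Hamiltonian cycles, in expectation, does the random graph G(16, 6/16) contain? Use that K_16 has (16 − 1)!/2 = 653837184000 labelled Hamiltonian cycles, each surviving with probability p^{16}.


K_16 has (16 − 1)!/2 = 653837184000 labelled Hamiltonian cycles.
For each such Hamiltonian cycle H, let X_H = 1 if all 16 edges of H are present in G. Then P[X_H = 1] = p^{16} = (3/8)^{16} = 43046721/281474976710656.
By linearity of expectation: E[X] = Σ_H E[X_H] = 653837184000 · p^{16} = 653837184000 · 43046721/281474976710656 = 27485885585032875/274877906944.
Numerically: E[X] ≈ 99993.

E[X] = 653837184000 · (3/8)^{16} = 27485885585032875/274877906944 ≈ 99993.


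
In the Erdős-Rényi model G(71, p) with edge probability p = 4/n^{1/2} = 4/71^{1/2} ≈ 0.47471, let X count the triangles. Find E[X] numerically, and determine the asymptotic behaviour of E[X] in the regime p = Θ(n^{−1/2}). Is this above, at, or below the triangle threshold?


Number of potential triangles: C(71, 3) = 57155.
Each occurs with probability p³ ≈ (0.47471)³ ≈ 1.0697750e-01.
By linearity: E[X] = C(71, 3)·p³ ≈ 57155 · 1.0697750e-01 ≈ 6114.29910.
Since α = 1/2 < 1, p = c/n^{1/2} ≫ 1/n is above the triangle threshold p ~ 1/n. Asymptotically E[X] ~ (c³/6)·n^{3(1−α)} = (4³/6)·n^{1.5} → ∞; triangles are abundant w.h.p.

E[X] ≈ 6114.29910; in regime p = Θ(1/n^{1/2}) E[X] diverges (above the triangle threshold p ~ 1/n).


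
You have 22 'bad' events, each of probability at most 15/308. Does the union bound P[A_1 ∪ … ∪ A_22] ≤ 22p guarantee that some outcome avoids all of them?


Union bound: P[∪_{i=1}^{22} A_i] ≤ Σ_i P[A_i] ≤ 22·p = 22·(15/308) = 15/14.
Numerically: 15/14 ≈ 1.0714.
Is 15/14 < 1? NO.
Since the bound 15/14 is ≥ 1, the union bound is uninformative here; it does NOT by itself certify existence.

22·p = 15/14 ≈ 1.0714; existence NOT certified by the union bound.


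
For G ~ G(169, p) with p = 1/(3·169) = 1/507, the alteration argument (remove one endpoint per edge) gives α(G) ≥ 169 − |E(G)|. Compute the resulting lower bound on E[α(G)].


E[|E(G)|] = C(169, 2)·p = 14196 · (1/507) = 28.
E[α(G)] ≥ n − E[|E(G)|] = 169 − 28 = 141.
Numerically: ≈ 141.0000.
(This is only a lower bound; the true E[α(G)] may be larger.)

E[α(G)] ≥ 141 ≈ 141.0000.


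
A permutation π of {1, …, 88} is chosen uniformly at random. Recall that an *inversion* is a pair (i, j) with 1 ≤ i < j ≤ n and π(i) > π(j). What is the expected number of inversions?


Write X = Σ X_I over the C(88, 2) = 3828 pairs i < j, with X_I the indicator of one inversion.
There are 3828 indicators.
For each fixed pair i < j, the values π(i) and π(j) are two distinct elements of {1, …, 88} in uniformly random order; by symmetry P[π(i) > π(j)] = 1/2.
By linearity: E[X] = 3828 · (1/2) = C(88, 2) · (1/2) = 3828/2 = 1914 ≈ 1914.000.

E[X] = 1914 = 1914.000.


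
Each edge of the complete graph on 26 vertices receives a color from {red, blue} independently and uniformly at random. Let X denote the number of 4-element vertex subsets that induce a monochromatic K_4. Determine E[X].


Let X = Σ_S X_S over the C(26, 4) = 14950 subsets S of size 4, where X_S = 1 if the K_4 on S is monochromatic.
For a fixed S, the K_4 on S has C(4, 2) = 6 edges. P[all 6 edges red] = (1/2)^6, and likewise for blue, so P[monochromatic] = 2·(1/2)^6 = 2^{1 − 6} = 1/32.
Summing: E[X] = C(26, 4) · 2^{1 − 6} = 14950 · 1/32 = 7475/16.
Numerically: E[X] ≈ 467.188.

E[X] = C(26,4)·2^(1−C(4,2)) = 7475/16 ≈ 467.188.


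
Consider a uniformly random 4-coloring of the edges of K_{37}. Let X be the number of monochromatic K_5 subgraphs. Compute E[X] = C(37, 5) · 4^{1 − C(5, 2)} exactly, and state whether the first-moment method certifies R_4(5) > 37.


E[X] = C(37, 5) · 4^{1 − 10} = 435897 · 4^{−9} = 435897/262144.
As a reduced fraction: E[X] = 435897/262144 ≈ 1.663.
Is E[X] < 1? NO.
Since E[X] ≥ 1, the first-moment bound is inconclusive at n = 37; it does NOT by itself certify R_4(5) > 37.

E[X] = 435897/262144 ≈ 1.663; E[X] ≥ 1; first-moment method inconclusive here.


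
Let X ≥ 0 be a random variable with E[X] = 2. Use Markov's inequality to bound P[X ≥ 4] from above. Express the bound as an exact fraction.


μ = E[X] = 2, a = 4.
Markov: P[X ≥ 4] ≤ μ/a = (2)/4 = 1/2.
Numerically: ≈ 0.500000.
(Since a = 4 > μ = 2.000000, the bound 1/2 is < 1 and informative.)

P[X ≥ 4] ≤ 1/2 ≈ 0.500000.


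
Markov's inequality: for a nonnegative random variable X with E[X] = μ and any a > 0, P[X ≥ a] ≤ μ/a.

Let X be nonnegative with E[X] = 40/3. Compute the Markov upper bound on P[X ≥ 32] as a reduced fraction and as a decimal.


μ = E[X] = 40/3, a = 32.
Markov: P[X ≥ 32] ≤ μ/a = (40/3)/32 = 5/12.
Numerically: ≈ 0.417.
(Since a = 32 > μ = 13.333, the bound 5/12 is < 1 and informative.)

P[X ≥ 32] ≤ 5/12 ≈ 0.417.


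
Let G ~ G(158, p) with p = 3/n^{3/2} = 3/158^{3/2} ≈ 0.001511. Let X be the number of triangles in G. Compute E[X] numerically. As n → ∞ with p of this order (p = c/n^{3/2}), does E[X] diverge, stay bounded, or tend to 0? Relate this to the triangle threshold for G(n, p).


Number of potential triangles: C(158, 3) = 644956.
Each occurs with probability p³ ≈ (0.001511)³ ≈ 3.446727e-09.
By linearity: E[X] = C(158, 3)·p³ ≈ 644956 · 3.446727e-09 ≈ 0.0022.
Since α = 3/2 > 1, p = c/n^{3/2} = o(1/n) is below the triangle threshold p ~ 1/n. Asymptotically E[X] ~ (c³/6)·n^{3(1−α)} = (3³/6)·n^{-1.5} → 0, so by Markov's inequality G has no triangles w.h.p.

E[X] ≈ 0.0022; in regime p = Θ(1/n^{3/2}) E[X] tends to 0 (below the triangle threshold p ~ 1/n).


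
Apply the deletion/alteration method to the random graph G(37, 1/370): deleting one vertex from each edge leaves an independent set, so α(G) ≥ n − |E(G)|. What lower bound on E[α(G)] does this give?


E[|E(G)|] = C(37, 2)·p = 666 · (1/370) = 9/5.
E[α(G)] ≥ n − E[|E(G)|] = 37 − 9/5 = 176/5.
Numerically: ≈ 35.200000.
(This is only a lower bound; the true E[α(G)] may be larger.)

E[α(G)] ≥ 176/5 ≈ 35.200000.


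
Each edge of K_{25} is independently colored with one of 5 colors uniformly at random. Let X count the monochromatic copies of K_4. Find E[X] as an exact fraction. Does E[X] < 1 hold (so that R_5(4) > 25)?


E[X] = C(25, 4) · 5^{1 − 6} = 12650 · 5^{−5} = 12650/3125.
As a reduced fraction: E[X] = 506/125 ≈ 4.048.
Is E[X] < 1? NO.
Since E[X] ≥ 1, the first-moment bound is inconclusive at n = 25; it does NOT by itself certify R_5(4) > 25.

E[X] = 506/125 ≈ 4.048; E[X] ≥ 1; first-moment method inconclusive here.


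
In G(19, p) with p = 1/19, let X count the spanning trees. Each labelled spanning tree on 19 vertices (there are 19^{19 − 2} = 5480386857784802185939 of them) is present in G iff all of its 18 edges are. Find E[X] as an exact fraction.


K_19 has 19^{19 − 2} = 5480386857784802185939 labelled spanning trees.
For each such spanning tree H, let X_H = 1 if all 18 edges of H are present in G. Then P[X_H = 1] = p^{18} = (1/19)^{18} = 1/104127350297911241532841.
By linearity of expectation: E[X] = Σ_H E[X_H] = 5480386857784802185939 · p^{18} = 5480386857784802185939 · 1/104127350297911241532841 = 1/19.
Numerically: E[X] ≈ 0.0526.

E[X] = 5480386857784802185939 · (1/19)^{18} = 1/19 ≈ 0.0526.


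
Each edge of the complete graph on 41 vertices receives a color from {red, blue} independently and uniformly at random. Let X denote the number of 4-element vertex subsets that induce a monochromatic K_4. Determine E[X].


Let X = Σ_S X_S over the C(41, 4) = 101270 subsets S of size 4, where X_S = 1 if the K_4 on S is monochromatic.
For a fixed S, the K_4 on S has C(4, 2) = 6 edges. P[all 6 edges red] = (1/2)^6, and likewise for blue, so P[monochromatic] = 2·(1/2)^6 = 2^{1 − 6} = 1/32.
By linearity: E[X] = C(41, 4) · 2^{1 − 6} = 101270 · 1/32 = 50635/16.
Numerically: E[X] ≈ 3164.688.

E[X] = C(41,4)·2^(1−C(4,2)) = 50635/16 ≈ 3164.688.
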